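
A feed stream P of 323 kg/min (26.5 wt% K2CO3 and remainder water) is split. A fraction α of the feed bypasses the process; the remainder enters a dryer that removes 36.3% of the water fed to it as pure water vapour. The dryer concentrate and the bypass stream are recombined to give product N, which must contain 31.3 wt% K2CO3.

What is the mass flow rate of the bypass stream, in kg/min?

137.3 kg/min

All 323×0.265 = 85.595 kg/min of K2CO3 reaches N, so N = 85.595/0.313 = 273.47 kg/min and vapour = 49.534 kg/min.
The evaporator receives (1−α)·323 of feed at 0.735 water and removes 0.363 of that water:
0.363×0.735×(1−α)×323 = 49.534
(1−α) = 49.534/86.178 = 0.5748;  α = 0.4252.
Bypass flow = 0.4252×323 = 137.35 kg/min.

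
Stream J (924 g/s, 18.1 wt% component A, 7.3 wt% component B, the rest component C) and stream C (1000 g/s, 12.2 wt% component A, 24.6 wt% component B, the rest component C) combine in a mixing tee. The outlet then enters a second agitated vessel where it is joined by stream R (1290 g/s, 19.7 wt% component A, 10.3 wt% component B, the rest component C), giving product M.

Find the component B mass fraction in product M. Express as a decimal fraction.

0.139

Overall, product flow = 3214 g/s.
component B in = 924×0.073 + 1000×0.246 + 1290×0.103 = 446.32 g/s.
component B fraction in M = 0.139.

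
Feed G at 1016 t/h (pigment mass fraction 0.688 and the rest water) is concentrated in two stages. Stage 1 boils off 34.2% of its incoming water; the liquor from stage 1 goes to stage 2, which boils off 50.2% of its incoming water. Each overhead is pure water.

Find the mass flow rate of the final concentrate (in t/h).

water in feed = 1016×0.312 = 316.99 t/h.
After stage 1: water left = (1−0.342)×316.99 = 208.58; stream total = 907.59 t/h.
After stage 2: water left = (1−0.502)×208.58 = 103.87; final concentrate = 802.88 t/h.

802.9 t/h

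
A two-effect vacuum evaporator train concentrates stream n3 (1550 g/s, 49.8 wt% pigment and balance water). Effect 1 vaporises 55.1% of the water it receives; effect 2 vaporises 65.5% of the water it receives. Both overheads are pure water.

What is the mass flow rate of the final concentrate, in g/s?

892.4 g/s

water in feed = 1550×0.502 = 778.1 g/s.
After stage 1: water left = (1−0.551)×778.1 = 349.37; stream total = 1121.3 g/s.
After stage 2: water left = (1−0.655)×349.37 = 120.53; final concentrate = 892.43 g/s.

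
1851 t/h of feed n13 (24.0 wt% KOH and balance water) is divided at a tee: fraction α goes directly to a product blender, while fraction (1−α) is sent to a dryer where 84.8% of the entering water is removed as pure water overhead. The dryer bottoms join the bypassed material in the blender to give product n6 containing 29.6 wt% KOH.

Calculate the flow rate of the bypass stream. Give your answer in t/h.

1308 t/h

All 1851×0.240 = 444.24 t/h of KOH reaches n6, so n6 = 444.24/0.296 = 1500.8 t/h and vapour = 350.19 t/h.
The evaporator receives (1−α)·1851 of feed at 0.760 water and removes 0.848 of that water:
0.848×0.760×(1−α)×1851 = 350.19
(1−α) = 350.19/1192.9 = 0.2936;  α = 0.7064.
Bypass flow = 0.7064×1851 = 1307.6 t/h.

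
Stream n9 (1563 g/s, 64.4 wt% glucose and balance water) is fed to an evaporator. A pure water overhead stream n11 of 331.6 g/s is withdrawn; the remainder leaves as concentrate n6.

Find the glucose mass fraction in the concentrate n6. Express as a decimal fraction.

glucose is not removed: 1563×0.644 = 1006.6 g/s of glucose enters n6.
Concentrate = 1563 − 331.6 = 1231.4 g/s.
Mass fraction = 1006.6/1231.4 = 0.817.

0.817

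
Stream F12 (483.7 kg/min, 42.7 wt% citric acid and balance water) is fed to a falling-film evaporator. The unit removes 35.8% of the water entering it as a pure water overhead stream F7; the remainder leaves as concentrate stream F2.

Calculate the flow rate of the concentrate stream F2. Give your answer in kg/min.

water entering = 483.7×0.573 = 277.16 kg/min; overhead removed = 0.358×277.16 = 99.223 kg/min.
Concentrate = 483.7 − 99.223 = 384.48 kg/min.

384.5 kg/min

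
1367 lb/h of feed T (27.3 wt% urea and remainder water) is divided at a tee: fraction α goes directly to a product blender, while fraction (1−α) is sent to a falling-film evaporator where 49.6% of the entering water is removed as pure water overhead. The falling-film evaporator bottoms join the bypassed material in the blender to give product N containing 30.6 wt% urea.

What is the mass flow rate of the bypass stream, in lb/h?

958.2 lb/h

All 1367×0.273 = 373.19 lb/h of urea reaches N, so N = 373.19/0.306 = 1219.6 lb/h and vapour = 147.42 lb/h.
The evaporator receives (1−α)·1367 of feed at 0.727 water and removes 0.496 of that water:
0.496×0.727×(1−α)×1367 = 147.42
(1−α) = 147.42/492.93 = 0.2991;  α = 0.7009.
Bypass flow = 0.7009×1367 = 958.17 lb/h.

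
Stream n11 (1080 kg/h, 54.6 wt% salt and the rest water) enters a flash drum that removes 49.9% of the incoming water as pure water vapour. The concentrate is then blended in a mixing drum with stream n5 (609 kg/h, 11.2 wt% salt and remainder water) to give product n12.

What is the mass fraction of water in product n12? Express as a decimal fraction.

Vapour removed = 0.499×0.454×1080 = 244.67 kg/h; concentrate = 835.33 kg/h.
water reaching the mixer = 245.65 (from concentrate) + 609×0.888 = 786.44 kg/h.
Product flow = 835.33 + 609 = 1444.3 kg/h; water fraction = 0.545.

0.545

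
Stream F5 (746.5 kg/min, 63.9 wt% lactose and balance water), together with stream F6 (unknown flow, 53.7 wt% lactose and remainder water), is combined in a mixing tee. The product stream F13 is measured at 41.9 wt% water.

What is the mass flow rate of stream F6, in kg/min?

984 kg/min

Let F6 be the unknown flow. Total out = 746.5 + F6.
water balance: 269.49 + 0.463·F6 = 0.419·(746.5 + F6)
(0.463 − 0.419)·F6 = 0.419×746.5 − 269.49 = 43.297
F6 = 43.297 / 0.044 = 984.02 kg/min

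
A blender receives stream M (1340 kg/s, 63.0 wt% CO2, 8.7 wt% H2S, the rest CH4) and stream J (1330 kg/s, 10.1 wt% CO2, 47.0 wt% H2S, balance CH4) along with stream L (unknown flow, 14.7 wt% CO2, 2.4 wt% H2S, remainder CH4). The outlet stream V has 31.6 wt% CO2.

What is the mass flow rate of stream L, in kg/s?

Let L be the unknown flow. Total out = 2670 + L.
CO2 balance: 978.53 + 0.147·L = 0.316·(2670 + L)
(0.147 − 0.316)·L = 0.316×2670 − 978.53 = -134.81
L = -134.81 / -0.169 = 797.69 kg/s

797.7 kg/s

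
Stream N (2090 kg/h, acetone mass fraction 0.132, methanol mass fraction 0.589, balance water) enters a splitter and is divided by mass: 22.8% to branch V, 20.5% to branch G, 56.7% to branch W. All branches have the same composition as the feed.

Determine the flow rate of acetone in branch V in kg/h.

62.9 kg/h

Branch V total = 0.228×2090 = 476.52 kg/h.
acetone in V = 0.132×476.52 = 62.901 kg/h.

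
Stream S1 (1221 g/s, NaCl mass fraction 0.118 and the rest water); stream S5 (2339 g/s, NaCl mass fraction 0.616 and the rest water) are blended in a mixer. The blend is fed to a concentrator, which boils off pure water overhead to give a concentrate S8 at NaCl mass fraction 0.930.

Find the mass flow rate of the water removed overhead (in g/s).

1856 g/s

NaCl entering = 1221×0.118 + 2339×0.616 = 1584.9 g/s.
All NaCl reports to S8, so S8 = 1584.9/0.930 = 1704.2 g/s.
Total feed = 3560 g/s; overhead = 3560 − 1704.2 = 1855.8 g/s.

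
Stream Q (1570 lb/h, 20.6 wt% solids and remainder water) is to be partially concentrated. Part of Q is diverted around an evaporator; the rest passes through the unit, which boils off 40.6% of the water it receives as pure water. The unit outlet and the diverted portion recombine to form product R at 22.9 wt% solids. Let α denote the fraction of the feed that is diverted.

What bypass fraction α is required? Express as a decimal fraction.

All 1570×0.206 = 323.42 lb/h of solids reaches R, so R = 323.42/0.229 = 1412.3 lb/h and vapour = 157.69 lb/h.
The evaporator receives (1−α)·1570 of feed at 0.794 water and removes 0.406 of that water:
0.406×0.794×(1−α)×1570 = 157.69
(1−α) = 157.69/506.11 = 0.3116;  α = 0.6884.

0.688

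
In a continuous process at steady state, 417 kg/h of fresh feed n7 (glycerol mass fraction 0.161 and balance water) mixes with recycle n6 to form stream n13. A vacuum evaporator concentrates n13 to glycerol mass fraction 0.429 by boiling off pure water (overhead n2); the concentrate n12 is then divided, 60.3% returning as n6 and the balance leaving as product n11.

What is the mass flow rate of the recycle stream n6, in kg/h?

Overall glycerol balance (none leaves overhead): glycerol in fresh feed = glycerol in product, i.e. 417×0.161 = (1−0.603)·n12·0.429.
n12 = 67.137/(0.429×0.397) = 394.2 kg/h.
Recycle n6 = 0.603×394.2 = 237.7 kg/h.

237.7 kg/h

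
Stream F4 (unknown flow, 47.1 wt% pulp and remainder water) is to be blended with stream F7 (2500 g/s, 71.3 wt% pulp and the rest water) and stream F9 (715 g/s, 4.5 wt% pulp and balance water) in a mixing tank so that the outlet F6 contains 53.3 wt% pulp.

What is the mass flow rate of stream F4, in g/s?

Let F4 be the unknown flow. Total out = 3215 + F4.
pulp balance: 1814.7 + 0.471·F4 = 0.533·(3215 + F4)
(0.471 − 0.533)·F4 = 0.533×3215 − 1814.7 = -101.08
F4 = -101.08 / -0.062 = 1630.3 g/s

1630 g/s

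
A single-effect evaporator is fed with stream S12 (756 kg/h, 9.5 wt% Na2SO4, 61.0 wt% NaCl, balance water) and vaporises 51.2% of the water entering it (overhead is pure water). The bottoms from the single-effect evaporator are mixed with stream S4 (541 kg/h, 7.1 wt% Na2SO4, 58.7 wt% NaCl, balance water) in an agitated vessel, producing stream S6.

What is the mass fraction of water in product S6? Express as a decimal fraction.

0.248

Vapour removed = 0.512×0.295×756 = 114.19 kg/h; concentrate = 641.81 kg/h.
water reaching the mixer = 108.83 (from concentrate) + 541×0.342 = 293.86 kg/h.
Product flow = 641.81 + 541 = 1182.8 kg/h; water fraction = 0.248.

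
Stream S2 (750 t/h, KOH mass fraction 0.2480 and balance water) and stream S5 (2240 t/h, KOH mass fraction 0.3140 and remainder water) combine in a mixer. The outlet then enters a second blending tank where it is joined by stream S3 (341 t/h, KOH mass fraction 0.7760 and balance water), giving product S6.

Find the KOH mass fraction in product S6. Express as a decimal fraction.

Overall, product flow = 3331 t/h.
KOH in = 750×0.248 + 2240×0.314 + 341×0.776 = 1154 t/h.
KOH fraction in S6 = 0.3464.

0.3464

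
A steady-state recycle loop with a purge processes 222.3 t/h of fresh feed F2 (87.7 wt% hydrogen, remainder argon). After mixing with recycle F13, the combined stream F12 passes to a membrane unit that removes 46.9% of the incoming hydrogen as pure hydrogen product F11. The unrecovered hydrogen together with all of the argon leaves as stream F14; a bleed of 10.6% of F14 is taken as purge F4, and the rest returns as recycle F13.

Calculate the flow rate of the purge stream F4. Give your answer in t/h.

argon enters only via F2 and leaves only via the purge: 222.3×0.123 = 0.106×(argon in F14), and the membrane unit passes all argon, so argon in F12 = argon in F14 = 257.95 t/h.
hydrogen in F12: m_A = 222.3×0.877 + (1−0.106)·(1−0.469)·m_A, so m_A = 194.96/0.5253 = 371.14 t/h.
F14 = (1−0.469)×371.14 + 257.95 = 455.03 t/h.
Purge F4 = 0.106×455.03 = 48.233 t/h.

48.23 t/h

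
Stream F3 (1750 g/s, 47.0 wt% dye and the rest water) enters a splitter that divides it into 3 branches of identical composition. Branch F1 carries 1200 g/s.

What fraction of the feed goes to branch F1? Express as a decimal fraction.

Fraction to F1 = 1200/1750 = 0.6857.

0.686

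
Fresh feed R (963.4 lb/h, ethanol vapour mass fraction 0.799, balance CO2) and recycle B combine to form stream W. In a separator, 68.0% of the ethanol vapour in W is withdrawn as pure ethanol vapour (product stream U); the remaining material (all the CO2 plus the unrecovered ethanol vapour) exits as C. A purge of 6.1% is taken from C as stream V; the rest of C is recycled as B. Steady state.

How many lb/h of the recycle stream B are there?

3311 lb/h

CO2 enters only via R and leaves only via the purge: 963.4×0.201 = 0.061×(CO2 in C), and the separator passes all CO2, so CO2 in W = CO2 in C = 3174.5 lb/h.
ethanol vapour in W: m_A = 963.4×0.799 + (1−0.061)·(1−0.680)·m_A, so m_A = 769.76/0.6995 = 1100.4 lb/h.
C = (1−0.680)×1100.4 + 3174.5 = 3526.6 lb/h.
Recycle B = (1−0.061)×3526.6 = 3311.5 lb/h.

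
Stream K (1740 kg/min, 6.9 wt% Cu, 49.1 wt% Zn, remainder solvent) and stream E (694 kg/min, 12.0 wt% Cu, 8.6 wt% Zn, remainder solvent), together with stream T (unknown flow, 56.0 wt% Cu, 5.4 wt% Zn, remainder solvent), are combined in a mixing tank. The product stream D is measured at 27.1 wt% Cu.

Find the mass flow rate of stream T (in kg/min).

Let T be the unknown flow. Total out = 2434 + T.
Cu balance: 203.34 + 0.560·T = 0.271·(2434 + T)
(0.560 − 0.271)·T = 0.271×2434 − 203.34 = 456.27
T = 456.27 / 0.289 = 1578.8 kg/min

1579 kg/min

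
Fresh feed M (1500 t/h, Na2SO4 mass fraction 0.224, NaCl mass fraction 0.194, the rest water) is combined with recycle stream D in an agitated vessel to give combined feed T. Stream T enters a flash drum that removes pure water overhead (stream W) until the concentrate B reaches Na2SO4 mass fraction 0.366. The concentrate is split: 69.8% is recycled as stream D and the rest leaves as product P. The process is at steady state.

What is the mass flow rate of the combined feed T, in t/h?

3622 t/h

Overall Na2SO4 balance (none leaves overhead): Na2SO4 in fresh feed = Na2SO4 in product, i.e. 1500×0.224 = (1−0.698)·B·0.366.
B = 336/(0.366×0.302) = 3039.8 t/h.
Recycle D = 0.698×3039.8 = 2121.8 t/h.
Combined feed T = 1500 + 2121.8 = 3621.8 t/h.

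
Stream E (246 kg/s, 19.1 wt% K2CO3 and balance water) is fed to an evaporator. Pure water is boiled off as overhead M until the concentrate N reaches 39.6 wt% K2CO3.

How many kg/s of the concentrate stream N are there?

K2CO3 is conserved: 246×0.191 = 46.986 kg/s all reports to the concentrate.
Concentrate = 46.986/(target fraction) = 118.65 kg/s.

118.7 kg/s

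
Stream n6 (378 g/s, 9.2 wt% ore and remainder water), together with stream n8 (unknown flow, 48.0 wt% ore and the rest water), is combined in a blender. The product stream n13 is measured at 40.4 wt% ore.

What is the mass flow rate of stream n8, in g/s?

Let n8 be the unknown flow. Total out = 378 + n8.
ore balance: 34.776 + 0.480·n8 = 0.404·(378 + n8)
(0.480 − 0.404)·n8 = 0.404×378 − 34.776 = 117.94
n8 = 117.94 / 0.076 = 1551.8 g/s

1552 g/s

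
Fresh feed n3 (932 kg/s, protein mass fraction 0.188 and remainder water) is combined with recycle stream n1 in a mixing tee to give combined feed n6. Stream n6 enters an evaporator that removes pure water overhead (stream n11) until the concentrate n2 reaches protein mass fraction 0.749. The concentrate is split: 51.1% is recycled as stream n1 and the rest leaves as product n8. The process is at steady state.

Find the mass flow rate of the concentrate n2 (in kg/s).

Overall protein balance (none leaves overhead): protein in fresh feed = protein in product, i.e. 932×0.188 = (1−0.511)·n2·0.749.
n2 = 175.22/(0.749×0.489) = 478.39 kg/s.

478.4 kg/s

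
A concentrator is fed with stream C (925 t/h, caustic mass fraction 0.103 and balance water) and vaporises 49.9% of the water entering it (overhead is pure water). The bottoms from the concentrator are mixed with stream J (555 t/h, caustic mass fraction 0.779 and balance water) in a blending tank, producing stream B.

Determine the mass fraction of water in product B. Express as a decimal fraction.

Vapour removed = 0.499×0.897×925 = 414.03 t/h; concentrate = 510.97 t/h.
water reaching the mixer = 415.69 (from concentrate) + 555×0.221 = 538.35 t/h.
Product flow = 510.97 + 555 = 1066 t/h; water fraction = 0.505.

0.505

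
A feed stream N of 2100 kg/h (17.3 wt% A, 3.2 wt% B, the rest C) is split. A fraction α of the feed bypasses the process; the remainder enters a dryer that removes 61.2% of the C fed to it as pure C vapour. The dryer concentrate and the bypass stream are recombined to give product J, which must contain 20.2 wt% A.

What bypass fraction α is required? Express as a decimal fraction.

0.705

All 2100×0.173 = 363.3 kg/h of A reaches J, so J = 363.3/0.202 = 1798.5 kg/h and vapour = 301.49 kg/h.
The evaporator receives (1−α)·2100 of feed at 0.795 C and removes 0.612 of that C:
0.612×0.795×(1−α)×2100 = 301.49
(1−α) = 301.49/1021.7 = 0.2951;  α = 0.7049.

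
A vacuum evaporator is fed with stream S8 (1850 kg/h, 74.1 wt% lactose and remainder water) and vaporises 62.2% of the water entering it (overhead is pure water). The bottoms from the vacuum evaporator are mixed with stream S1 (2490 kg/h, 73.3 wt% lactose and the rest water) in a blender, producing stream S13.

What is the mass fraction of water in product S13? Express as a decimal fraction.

0.2093

Vapour removed = 0.622×0.259×1850 = 298.03 kg/h; concentrate = 1552 kg/h.
water reaching the mixer = 181.12 (from concentrate) + 2490×0.267 = 845.95 kg/h.
Product flow = 1552 + 2490 = 4042 kg/h; water fraction = 0.2093.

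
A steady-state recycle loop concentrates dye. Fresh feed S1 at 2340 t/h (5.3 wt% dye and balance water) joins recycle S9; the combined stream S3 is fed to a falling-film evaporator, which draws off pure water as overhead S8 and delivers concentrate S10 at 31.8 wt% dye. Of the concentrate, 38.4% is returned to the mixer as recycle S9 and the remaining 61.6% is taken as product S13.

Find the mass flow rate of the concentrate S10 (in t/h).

Overall dye balance (none leaves overhead): dye in fresh feed = dye in product, i.e. 2340×0.053 = (1−0.384)·S10·0.318.
S10 = 124.02/(0.318×0.616) = 633.12 t/h.

633.1 t/h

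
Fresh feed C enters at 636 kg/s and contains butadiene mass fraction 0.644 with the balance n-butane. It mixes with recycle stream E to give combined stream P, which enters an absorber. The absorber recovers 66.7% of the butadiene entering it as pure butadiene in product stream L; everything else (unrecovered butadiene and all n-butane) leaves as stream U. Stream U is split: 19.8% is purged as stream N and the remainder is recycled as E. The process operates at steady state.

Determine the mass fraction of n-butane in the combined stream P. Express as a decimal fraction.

0.672

n-butane enters only via C and leaves only via the purge: 636×0.356 = 0.198×(n-butane in U), and the absorber passes all n-butane, so n-butane in P = n-butane in U = 1143.5 kg/s.
butadiene in P: m_A = 636×0.644 + (1−0.198)·(1−0.667)·m_A, so m_A = 409.58/0.7329 = 558.83 kg/s.
P = 558.83 + 1143.5 = 1702.3 kg/s.
n-butane fraction in P = 1143.5/1702.3 = 0.672.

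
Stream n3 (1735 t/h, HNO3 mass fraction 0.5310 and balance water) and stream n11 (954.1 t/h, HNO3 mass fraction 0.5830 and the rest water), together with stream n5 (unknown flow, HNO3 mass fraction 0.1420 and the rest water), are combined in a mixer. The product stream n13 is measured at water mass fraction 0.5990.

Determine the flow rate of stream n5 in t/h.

1541 t/h

Let n5 be the unknown flow. Total out = 2689.1 + n5.
water balance: 1211.6 + 0.858·n5 = 0.599·(2689.1 + n5)
(0.858 − 0.599)·n5 = 0.599×2689.1 − 1211.6 = 399.2
n5 = 399.2 / 0.259 = 1541.3 t/h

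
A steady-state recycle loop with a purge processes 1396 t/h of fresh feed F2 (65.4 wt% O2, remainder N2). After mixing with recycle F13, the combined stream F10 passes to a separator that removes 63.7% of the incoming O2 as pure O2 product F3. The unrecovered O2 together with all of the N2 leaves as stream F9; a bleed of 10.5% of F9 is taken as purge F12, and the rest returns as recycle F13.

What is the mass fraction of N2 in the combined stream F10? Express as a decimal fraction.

N2 enters only via F2 and leaves only via the purge: 1396×0.346 = 0.105×(N2 in F9), and the separator passes all N2, so N2 in F10 = N2 in F9 = 4600.2 t/h.
O2 in F10: m_A = 1396×0.654 + (1−0.105)·(1−0.637)·m_A, so m_A = 912.98/0.6751 = 1352.3 t/h.
F10 = 1352.3 + 4600.2 = 5952.5 t/h.
N2 fraction in F10 = 4600.2/5952.5 = 0.773.

0.773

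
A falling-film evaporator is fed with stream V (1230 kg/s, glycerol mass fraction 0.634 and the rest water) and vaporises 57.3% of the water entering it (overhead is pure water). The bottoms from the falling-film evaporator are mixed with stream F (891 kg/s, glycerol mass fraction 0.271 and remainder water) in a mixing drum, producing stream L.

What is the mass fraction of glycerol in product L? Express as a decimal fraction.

0.548

Vapour removed = 0.573×0.366×1230 = 257.95 kg/s; concentrate = 972.05 kg/s.
glycerol reaching the mixer = 779.82 (from concentrate) + 891×0.271 = 1021.3 kg/s.
Product flow = 972.05 + 891 = 1863 kg/s; glycerol fraction = 0.548.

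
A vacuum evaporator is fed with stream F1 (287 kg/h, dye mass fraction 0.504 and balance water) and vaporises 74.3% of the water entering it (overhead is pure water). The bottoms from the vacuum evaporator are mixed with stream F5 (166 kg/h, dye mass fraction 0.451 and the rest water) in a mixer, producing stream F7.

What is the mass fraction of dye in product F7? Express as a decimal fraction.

0.632

Vapour removed = 0.743×0.496×287 = 105.77 kg/h; concentrate = 181.23 kg/h.
dye reaching the mixer = 144.65 (from concentrate) + 166×0.451 = 219.51 kg/h.
Product flow = 181.23 + 166 = 347.23 kg/h; dye fraction = 0.632.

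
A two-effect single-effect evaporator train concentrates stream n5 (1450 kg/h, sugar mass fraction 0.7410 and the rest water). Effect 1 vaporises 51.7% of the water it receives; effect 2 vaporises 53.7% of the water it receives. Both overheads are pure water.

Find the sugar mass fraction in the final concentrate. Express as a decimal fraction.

0.9275

water in feed = 1450×0.259 = 375.55 kg/h.
After stage 1: water left = (1−0.517)×375.55 = 181.39; stream total = 1255.8 kg/h.
After stage 2: water left = (1−0.537)×181.39 = 83.984; final concentrate = 1158.4 kg/h.
sugar fraction = 1074.5/1158.4 = 0.9275.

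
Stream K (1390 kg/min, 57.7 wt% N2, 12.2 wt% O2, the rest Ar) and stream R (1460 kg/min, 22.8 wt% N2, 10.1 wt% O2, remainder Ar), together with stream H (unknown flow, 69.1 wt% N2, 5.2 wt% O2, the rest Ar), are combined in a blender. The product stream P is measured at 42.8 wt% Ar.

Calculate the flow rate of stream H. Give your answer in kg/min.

1042 kg/min

Let H be the unknown flow. Total out = 2850 + H.
Ar balance: 1398.1 + 0.257·H = 0.428·(2850 + H)
(0.257 − 0.428)·H = 0.428×2850 − 1398.1 = -178.25
H = -178.25 / -0.171 = 1042.4 kg/min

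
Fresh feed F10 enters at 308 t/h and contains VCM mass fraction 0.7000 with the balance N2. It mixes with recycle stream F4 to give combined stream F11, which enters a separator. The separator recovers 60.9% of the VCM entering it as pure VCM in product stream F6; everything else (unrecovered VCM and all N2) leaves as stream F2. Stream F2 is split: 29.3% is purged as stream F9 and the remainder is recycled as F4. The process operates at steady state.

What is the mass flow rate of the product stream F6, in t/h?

181.5 t/h

VCM in F11: m_A = 308×0.700 + (1−0.293)·(1−0.609)·m_A, so m_A = 215.6/0.7236 = 297.97 t/h.
Product F6 = 0.609×297.97 = 181.46 t/h.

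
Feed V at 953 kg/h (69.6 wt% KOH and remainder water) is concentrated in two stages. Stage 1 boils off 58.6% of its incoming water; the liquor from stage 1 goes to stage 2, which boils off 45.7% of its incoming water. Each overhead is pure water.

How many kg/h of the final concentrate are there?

water in feed = 953×0.304 = 289.71 kg/h.
After stage 1: water left = (1−0.586)×289.71 = 119.94; stream total = 783.23 kg/h.
After stage 2: water left = (1−0.457)×119.94 = 65.128; final concentrate = 728.42 kg/h.

728.4 kg/h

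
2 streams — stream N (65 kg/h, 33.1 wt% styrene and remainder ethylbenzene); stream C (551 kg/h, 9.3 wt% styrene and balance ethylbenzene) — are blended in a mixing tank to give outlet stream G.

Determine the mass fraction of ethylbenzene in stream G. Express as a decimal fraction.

Total flow out = 65 + 551 = 616 kg/h.
ethylbenzene in = 65×0.669 + 551×0.907 = 543.24 kg/h.
ethylbenzene mass fraction in G = 543.24/616 = 0.882.

0.882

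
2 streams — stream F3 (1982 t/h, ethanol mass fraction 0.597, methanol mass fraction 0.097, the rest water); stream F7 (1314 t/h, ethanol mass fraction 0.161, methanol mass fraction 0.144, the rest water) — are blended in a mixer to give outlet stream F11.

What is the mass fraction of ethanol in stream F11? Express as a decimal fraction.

0.423

Total flow out = 1982 + 1314 = 3296 t/h.
ethanol in = 1982×0.597 + 1314×0.161 = 1394.8 t/h.
ethanol mass fraction in F11 = 1394.8/3296 = 0.423.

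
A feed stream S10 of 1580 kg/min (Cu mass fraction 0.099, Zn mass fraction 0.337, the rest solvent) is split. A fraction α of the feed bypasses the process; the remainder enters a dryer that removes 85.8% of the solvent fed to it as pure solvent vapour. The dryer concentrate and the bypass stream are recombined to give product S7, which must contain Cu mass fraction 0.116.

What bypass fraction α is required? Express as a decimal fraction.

0.697

All 1580×0.099 = 156.42 kg/min of Cu reaches S7, so S7 = 156.42/0.116 = 1348.4 kg/min and vapour = 231.55 kg/min.
The evaporator receives (1−α)·1580 of feed at 0.564 solvent and removes 0.858 of that solvent:
0.858×0.564×(1−α)×1580 = 231.55
(1−α) = 231.55/764.58 = 0.3028;  α = 0.6972.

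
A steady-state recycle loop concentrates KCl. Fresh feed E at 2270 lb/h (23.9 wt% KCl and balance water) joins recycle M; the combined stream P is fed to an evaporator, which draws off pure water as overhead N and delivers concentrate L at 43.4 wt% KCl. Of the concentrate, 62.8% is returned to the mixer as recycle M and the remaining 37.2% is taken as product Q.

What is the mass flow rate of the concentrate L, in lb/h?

Overall KCl balance (none leaves overhead): KCl in fresh feed = KCl in product, i.e. 2270×0.239 = (1−0.628)·L·0.434.
L = 542.53/(0.434×0.372) = 3360.4 lb/h.

3360 lb/h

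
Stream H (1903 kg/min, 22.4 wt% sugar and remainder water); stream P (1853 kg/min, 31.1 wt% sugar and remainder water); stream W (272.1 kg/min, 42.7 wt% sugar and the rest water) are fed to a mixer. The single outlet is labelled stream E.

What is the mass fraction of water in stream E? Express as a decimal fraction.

0.722

Total flow out = 1903 + 1853 + 272.1 = 4028.1 kg/min.
water in = 1903×0.776 + 1853×0.689 + 272.1×0.573 = 2909.4 kg/min.
water mass fraction in E = 2909.4/4028.1 = 0.722.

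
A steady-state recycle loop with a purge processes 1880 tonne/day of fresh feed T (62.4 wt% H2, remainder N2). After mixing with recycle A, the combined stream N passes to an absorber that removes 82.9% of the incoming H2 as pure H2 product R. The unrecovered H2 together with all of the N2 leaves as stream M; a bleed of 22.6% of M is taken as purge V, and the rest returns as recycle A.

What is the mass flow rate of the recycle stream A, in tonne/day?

N2 enters only via T and leaves only via the purge: 1880×0.376 = 0.226×(N2 in M), and the absorber passes all N2, so N2 in N = N2 in M = 3127.8 tonne/day.
H2 in N: m_A = 1880×0.624 + (1−0.226)·(1−0.829)·m_A, so m_A = 1173.1/0.8676 = 1352.1 tonne/day.
M = (1−0.829)×1352.1 + 3127.8 = 3359 tonne/day.
Recycle A = (1−0.226)×3359 = 2599.9 tonne/day.

2600 tonne/day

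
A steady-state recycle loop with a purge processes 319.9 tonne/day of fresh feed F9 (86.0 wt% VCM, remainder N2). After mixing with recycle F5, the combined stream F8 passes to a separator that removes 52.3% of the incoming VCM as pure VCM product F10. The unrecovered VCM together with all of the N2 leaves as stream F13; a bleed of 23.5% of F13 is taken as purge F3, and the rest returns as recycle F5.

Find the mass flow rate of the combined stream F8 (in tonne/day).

623.8 tonne/day

N2 enters only via F9 and leaves only via the purge: 319.9×0.140 = 0.235×(N2 in F13), and the separator passes all N2, so N2 in F8 = N2 in F13 = 190.58 tonne/day.
VCM in F8: m_A = 319.9×0.860 + (1−0.235)·(1−0.523)·m_A, so m_A = 275.11/0.6351 = 433.19 tonne/day.
F8 = 433.19 + 190.58 = 623.76 tonne/day.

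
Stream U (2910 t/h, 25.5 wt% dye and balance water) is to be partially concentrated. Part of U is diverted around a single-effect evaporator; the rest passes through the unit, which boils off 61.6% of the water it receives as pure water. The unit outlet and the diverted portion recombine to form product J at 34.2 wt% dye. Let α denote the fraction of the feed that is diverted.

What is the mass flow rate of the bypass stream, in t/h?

1297 t/h

All 2910×0.255 = 742.05 t/h of dye reaches J, so J = 742.05/0.342 = 2169.7 t/h and vapour = 740.26 t/h.
The evaporator receives (1−α)·2910 of feed at 0.745 water and removes 0.616 of that water:
0.616×0.745×(1−α)×2910 = 740.26
(1−α) = 740.26/1335.5 = 0.5543;  α = 0.4457.
Bypass flow = 0.4457×2910 = 1296.9 t/h.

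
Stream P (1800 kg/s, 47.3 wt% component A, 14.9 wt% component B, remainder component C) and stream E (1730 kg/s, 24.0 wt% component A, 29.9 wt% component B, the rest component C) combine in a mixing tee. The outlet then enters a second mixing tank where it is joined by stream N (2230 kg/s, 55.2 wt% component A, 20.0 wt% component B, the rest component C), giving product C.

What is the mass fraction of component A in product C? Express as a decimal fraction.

Overall, product flow = 5760 kg/s.
component A in = 1800×0.473 + 1730×0.240 + 2230×0.552 = 2497.6 kg/s.
component A fraction in C = 0.434.

0.434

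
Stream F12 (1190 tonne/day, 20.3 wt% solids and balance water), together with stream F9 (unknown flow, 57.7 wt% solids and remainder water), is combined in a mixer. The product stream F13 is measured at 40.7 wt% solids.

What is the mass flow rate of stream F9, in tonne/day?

1428 tonne/day

Let F9 be the unknown flow. Total out = 1190 + F9.
solids balance: 241.57 + 0.577·F9 = 0.407·(1190 + F9)
(0.577 − 0.407)·F9 = 0.407×1190 − 241.57 = 242.76
F9 = 242.76 / 0.170 = 1428 tonne/day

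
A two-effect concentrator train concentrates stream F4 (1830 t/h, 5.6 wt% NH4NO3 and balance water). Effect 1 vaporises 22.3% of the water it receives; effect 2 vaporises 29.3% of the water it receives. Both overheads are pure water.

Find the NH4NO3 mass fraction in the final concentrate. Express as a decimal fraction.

water in feed = 1830×0.944 = 1727.5 t/h.
After stage 1: water left = (1−0.223)×1727.5 = 1342.3; stream total = 1444.8 t/h.
After stage 2: water left = (1−0.293)×1342.3 = 948.99; final concentrate = 1051.5 t/h.
NH4NO3 fraction = 102.48/1051.5 = 0.097.

0.097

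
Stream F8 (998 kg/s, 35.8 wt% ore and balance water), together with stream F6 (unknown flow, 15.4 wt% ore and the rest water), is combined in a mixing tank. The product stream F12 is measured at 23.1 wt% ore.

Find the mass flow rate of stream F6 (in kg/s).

Let F6 be the unknown flow. Total out = 998 + F6.
ore balance: 357.28 + 0.154·F6 = 0.231·(998 + F6)
(0.154 − 0.231)·F6 = 0.231×998 − 357.28 = -126.75
F6 = -126.75 / -0.077 = 1646.1 kg/s

1646 kg/s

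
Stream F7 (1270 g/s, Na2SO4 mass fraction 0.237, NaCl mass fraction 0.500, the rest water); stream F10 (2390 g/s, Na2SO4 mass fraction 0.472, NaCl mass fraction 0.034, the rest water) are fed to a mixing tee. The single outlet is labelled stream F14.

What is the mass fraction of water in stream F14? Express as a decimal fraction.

0.414

Total flow out = 1270 + 2390 = 3660 g/s.
water in = 1270×0.263 + 2390×0.494 = 1514.7 g/s.
water mass fraction in F14 = 1514.7/3660 = 0.414.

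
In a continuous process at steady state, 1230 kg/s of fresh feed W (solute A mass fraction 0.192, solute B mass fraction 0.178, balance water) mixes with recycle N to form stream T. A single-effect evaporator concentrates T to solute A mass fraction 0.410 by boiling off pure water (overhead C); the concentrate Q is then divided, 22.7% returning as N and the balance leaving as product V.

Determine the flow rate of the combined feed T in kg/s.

Overall solute A balance (none leaves overhead): solute A in fresh feed = solute A in product, i.e. 1230×0.192 = (1−0.227)·Q·0.410.
Q = 236.16/(0.410×0.773) = 745.15 kg/s.
Recycle N = 0.227×745.15 = 169.15 kg/s.
Combined feed T = 1230 + 169.15 = 1399.1 kg/s.

1399 kg/s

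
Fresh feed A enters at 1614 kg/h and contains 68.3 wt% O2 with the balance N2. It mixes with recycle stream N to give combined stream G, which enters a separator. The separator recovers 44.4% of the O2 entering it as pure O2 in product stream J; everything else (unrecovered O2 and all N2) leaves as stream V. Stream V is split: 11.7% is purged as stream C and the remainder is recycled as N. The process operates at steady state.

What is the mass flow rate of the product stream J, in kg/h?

O2 in G: m_A = 1614×0.683 + (1−0.117)·(1−0.444)·m_A, so m_A = 1102.4/0.5091 = 2165.5 kg/h.
Product J = 0.444×2165.5 = 961.49 kg/h.

961.5 kg/h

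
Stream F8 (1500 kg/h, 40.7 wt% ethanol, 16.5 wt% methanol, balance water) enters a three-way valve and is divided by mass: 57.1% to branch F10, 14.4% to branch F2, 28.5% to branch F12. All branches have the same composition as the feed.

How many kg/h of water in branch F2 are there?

92.45 kg/h

Branch F2 total = 0.144×1500 = 216 kg/h.
water in F2 = 0.428×216 = 92.448 kg/h.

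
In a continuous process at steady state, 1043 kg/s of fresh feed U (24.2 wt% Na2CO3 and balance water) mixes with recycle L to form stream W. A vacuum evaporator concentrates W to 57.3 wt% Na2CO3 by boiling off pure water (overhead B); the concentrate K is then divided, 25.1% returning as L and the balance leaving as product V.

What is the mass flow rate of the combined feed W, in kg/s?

Overall Na2CO3 balance (none leaves overhead): Na2CO3 in fresh feed = Na2CO3 in product, i.e. 1043×0.242 = (1−0.251)·K·0.573.
K = 252.41/(0.573×0.749) = 588.12 kg/s.
Recycle L = 0.251×588.12 = 147.62 kg/s.
Combined feed W = 1043 + 147.62 = 1190.6 kg/s.

1191 kg/s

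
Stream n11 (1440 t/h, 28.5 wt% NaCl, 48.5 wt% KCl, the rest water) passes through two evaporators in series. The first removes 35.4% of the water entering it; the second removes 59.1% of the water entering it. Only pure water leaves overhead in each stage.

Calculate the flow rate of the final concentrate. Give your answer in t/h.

1196 t/h

water in feed = 1440×0.230 = 331.2 t/h.
After stage 1: water left = (1−0.354)×331.2 = 213.96; stream total = 1322.8 t/h.
After stage 2: water left = (1−0.591)×213.96 = 87.508; final concentrate = 1196.3 t/h.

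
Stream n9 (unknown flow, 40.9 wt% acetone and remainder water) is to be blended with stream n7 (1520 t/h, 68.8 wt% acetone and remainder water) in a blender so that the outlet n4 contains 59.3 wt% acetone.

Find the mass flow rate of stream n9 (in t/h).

Let n9 be the unknown flow. Total out = 1520 + n9.
acetone balance: 1045.8 + 0.409·n9 = 0.593·(1520 + n9)
(0.409 − 0.593)·n9 = 0.593×1520 − 1045.8 = -144.4
n9 = -144.4 / -0.184 = 784.78 t/h

784.8 t/h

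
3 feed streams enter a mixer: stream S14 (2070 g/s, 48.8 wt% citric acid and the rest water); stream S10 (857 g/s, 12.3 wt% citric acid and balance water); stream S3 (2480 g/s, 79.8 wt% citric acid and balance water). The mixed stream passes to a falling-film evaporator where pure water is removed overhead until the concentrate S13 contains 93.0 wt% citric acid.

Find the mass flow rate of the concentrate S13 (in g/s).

3328 g/s

citric acid entering = 2070×0.488 + 857×0.123 + 2480×0.798 = 3094.6 g/s.
All citric acid reports to S13, so S13 = 3094.6/0.930 = 3327.5 g/s.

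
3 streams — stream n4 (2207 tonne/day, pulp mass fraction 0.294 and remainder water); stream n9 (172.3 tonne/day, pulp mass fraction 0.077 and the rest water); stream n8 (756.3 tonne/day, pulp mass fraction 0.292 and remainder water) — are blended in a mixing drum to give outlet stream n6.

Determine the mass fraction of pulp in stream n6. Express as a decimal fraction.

0.282

Total flow out = 2207 + 172.3 + 756.3 = 3135.6 tonne/day.
pulp in = 2207×0.294 + 172.3×0.077 + 756.3×0.292 = 882.96 tonne/day.
pulp mass fraction in n6 = 882.96/3135.6 = 0.282.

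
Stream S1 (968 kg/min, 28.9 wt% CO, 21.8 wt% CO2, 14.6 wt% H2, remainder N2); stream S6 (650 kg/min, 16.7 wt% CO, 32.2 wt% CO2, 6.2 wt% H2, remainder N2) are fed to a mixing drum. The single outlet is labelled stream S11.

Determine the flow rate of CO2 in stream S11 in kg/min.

CO2 out = CO2 in = 968×0.218 + 650×0.322 = 420.32 kg/min.

420.3 kg/min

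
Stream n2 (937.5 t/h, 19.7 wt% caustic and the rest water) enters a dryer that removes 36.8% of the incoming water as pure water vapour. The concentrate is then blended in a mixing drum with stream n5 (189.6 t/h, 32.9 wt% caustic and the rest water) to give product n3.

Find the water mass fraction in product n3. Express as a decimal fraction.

0.7094

Vapour removed = 0.368×0.803×937.5 = 277.04 t/h; concentrate = 660.46 t/h.
water reaching the mixer = 475.78 (from concentrate) + 189.6×0.671 = 603 t/h.
Product flow = 660.46 + 189.6 = 850.06 t/h; water fraction = 0.7094.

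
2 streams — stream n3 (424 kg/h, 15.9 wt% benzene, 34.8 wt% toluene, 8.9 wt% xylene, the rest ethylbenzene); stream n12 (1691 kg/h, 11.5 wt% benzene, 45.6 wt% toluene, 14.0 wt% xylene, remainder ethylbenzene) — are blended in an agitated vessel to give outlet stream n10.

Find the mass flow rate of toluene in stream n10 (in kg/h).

918.6 kg/h

toluene out = toluene in = 424×0.348 + 1691×0.456 = 918.65 kg/h.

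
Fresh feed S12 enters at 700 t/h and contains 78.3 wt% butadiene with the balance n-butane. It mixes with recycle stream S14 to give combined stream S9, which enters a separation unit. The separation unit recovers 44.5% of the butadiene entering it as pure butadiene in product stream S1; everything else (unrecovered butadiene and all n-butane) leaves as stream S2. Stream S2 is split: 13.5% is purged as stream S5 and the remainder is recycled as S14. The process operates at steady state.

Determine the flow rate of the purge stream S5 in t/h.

230.9 t/h

n-butane enters only via S12 and leaves only via the purge: 700×0.217 = 0.135×(n-butane in S2), and the separation unit passes all n-butane, so n-butane in S9 = n-butane in S2 = 1125.2 t/h.
butadiene in S9: m_A = 700×0.783 + (1−0.135)·(1−0.445)·m_A, so m_A = 548.1/0.5199 = 1054.2 t/h.
S2 = (1−0.445)×1054.2 + 1125.2 = 1710.3 t/h.
Purge S5 = 0.135×1710.3 = 230.89 t/h.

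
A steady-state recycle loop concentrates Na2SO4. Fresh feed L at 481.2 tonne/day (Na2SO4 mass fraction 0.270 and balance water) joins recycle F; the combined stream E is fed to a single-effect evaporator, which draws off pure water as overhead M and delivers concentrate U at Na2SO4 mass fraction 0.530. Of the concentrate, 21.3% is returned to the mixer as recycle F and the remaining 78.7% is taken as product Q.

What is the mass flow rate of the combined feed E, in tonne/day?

547.5 tonne/day

Overall Na2SO4 balance (none leaves overhead): Na2SO4 in fresh feed = Na2SO4 in product, i.e. 481.2×0.270 = (1−0.213)·U·0.530.
U = 129.92/(0.530×0.787) = 311.49 tonne/day.
Recycle F = 0.213×311.49 = 66.347 tonne/day.
Combined feed E = 481.2 + 66.347 = 547.55 tonne/day.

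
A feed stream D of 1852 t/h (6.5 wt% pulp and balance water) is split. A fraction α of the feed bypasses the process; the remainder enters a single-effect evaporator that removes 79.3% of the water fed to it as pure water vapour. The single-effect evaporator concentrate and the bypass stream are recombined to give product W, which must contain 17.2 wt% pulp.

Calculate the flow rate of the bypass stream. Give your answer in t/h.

298.1 t/h

All 1852×0.065 = 120.38 t/h of pulp reaches W, so W = 120.38/0.172 = 699.88 t/h and vapour = 1152.1 t/h.
The evaporator receives (1−α)·1852 of feed at 0.935 water and removes 0.793 of that water:
0.793×0.935×(1−α)×1852 = 1152.1
(1−α) = 1152.1/1373.2 = 0.8390;  α = 0.1610.
Bypass flow = 0.1610×1852 = 298.14 t/h.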